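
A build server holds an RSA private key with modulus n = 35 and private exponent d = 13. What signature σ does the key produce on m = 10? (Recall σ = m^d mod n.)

m^2 ≡ 10^2 = 100 ≡ 30
m^4 ≡ 30^2 = 900 ≡ 25
m^8 ≡ 25^2 = 625 ≡ 30
13 = 8 + 4 + 1, so m^13 ≡ 30·25·10 ≡ 10 (mod 35)

10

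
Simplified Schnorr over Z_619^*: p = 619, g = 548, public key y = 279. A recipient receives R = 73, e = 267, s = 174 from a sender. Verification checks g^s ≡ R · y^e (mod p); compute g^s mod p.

548^2 = 300304 ≡ 89
548^4 ≡ 89^2 = 7921 ≡ 493
548^8 ≡ 493^2 = 243049 ≡ 401
548^16 ≡ 401^2 = 160801 ≡ 480
548^32 ≡ 480^2 = 230400 ≡ 132
548^64 ≡ 132^2 = 17424 ≡ 92
548^128 ≡ 92^2 = 8464 ≡ 417
174 = 128 + 32 + 8 + 4 + 2, so 548^174 ≡ 417·132·401·493·89 ≡ 136 (mod 619)

136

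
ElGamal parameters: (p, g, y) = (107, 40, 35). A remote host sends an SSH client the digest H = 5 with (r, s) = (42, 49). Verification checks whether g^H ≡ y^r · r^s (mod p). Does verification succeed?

Left side g^H mod p:
Squares mod 107: 40^1≡40, 40^2≡102, 40^4≡25
5 = 4 + 1, so 40^5 ≡ 25·40 ≡ 37 (mod 107)
Right side y^r · r^s mod p:
Squares mod 107: 35^1≡35, 35^2≡48, 35^4≡57, 35^8≡39, 35^16≡23, 35^32≡101
42 = 32 + 8 + 2, so 35^42 ≡ 101·39·48 ≡ 3 (mod 107)
Squares mod 107: 42^1≡42, 42^2≡52, 42^4≡29, 42^8≡92, 42^16≡11, 42^32≡14
49 = 32 + 16 + 1, so 42^49 ≡ 14·11·42 ≡ 48 (mod 107)
3·48 = 144 ≡ 37 (mod 107)
37 ≡ 37 (mod 107), so the signature is genuine.

passes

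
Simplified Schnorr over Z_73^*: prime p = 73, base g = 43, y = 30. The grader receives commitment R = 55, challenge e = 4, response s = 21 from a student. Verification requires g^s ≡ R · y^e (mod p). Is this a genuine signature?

g^s mod p:
43^21 mod 73 = 22
R · y^e mod p:
30^4 mod 73 = 65
55·65 = 3575 ≡ 71 (mod 73)
22 ≠ 71; the check fails.

forged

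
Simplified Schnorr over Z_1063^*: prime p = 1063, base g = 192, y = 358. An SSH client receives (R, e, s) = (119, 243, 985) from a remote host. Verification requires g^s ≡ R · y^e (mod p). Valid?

g^s mod p:
192^985 mod 1063 = 653
R · y^e mod p:
358^243 mod 1063 = 336
119·336 = 39984 ≡ 653 (mod 1063)
653 ≡ 653 (mod 1063); signature holds.

yes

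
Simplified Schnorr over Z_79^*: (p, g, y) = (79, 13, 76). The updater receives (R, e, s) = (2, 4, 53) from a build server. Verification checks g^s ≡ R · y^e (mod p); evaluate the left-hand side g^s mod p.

4

13^53 mod 79 = 4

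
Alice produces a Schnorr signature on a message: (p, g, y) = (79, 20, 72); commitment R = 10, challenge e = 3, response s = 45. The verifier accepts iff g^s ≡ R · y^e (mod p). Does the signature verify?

g^s mod p:
20^2 = 400 ≡ 5
20^4 ≡ 5^2 = 25
20^8 ≡ 25^2 = 625 ≡ 72
20^16 ≡ 72^2 = 5184 ≡ 49
20^32 ≡ 49^2 = 2401 ≡ 31
45 = 32 + 8 + 4 + 1, so 20^45 ≡ 31·72·25·20 ≡ 46 (mod 79)
R · y^e mod p:
72^2 = 5184 ≡ 49
3 = 2 + 1, so 72^3 ≡ 49·72 ≡ 52 (mod 79)
10·52 = 520 ≡ 46 (mod 79)
46 ≡ 46 (mod 79); signature holds.

verifies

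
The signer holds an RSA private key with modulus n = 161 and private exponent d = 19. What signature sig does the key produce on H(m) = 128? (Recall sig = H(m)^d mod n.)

2

(H(m))^2 ≡ 128^2 = 16384 ≡ 123
(H(m))^4 ≡ 123^2 = 15129 ≡ 156
(H(m))^8 ≡ 156^2 = 24336 ≡ 25
(H(m))^16 ≡ 25^2 = 625 ≡ 142
19 = 16 + 2 + 1, so (H(m))^19 ≡ 142·123·128 ≡ 2 (mod 161)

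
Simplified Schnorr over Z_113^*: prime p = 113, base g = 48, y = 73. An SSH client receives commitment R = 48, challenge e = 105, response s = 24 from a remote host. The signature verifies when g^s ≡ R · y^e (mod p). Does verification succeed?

g^s mod p:
Squares mod 113: 48^1≡48, 48^2≡44, 48^4≡15, 48^8≡112, 48^16≡1
24 = 16 + 8, so 48^24 ≡ 1·112 ≡ 112 (mod 113)
R · y^e mod p:
Squares mod 113: 73^1≡73, 73^2≡18, 73^4≡98, 73^8≡112, 73^16≡1, 73^32≡1, 73^64≡1
105 = 64 + 32 + 8 + 1, so 73^105 ≡ 1·1·112·73 ≡ 40 (mod 113)
48·40 = 1920 ≡ 112 (mod 113)
112 ≡ 112 (mod 113); signature holds.

passes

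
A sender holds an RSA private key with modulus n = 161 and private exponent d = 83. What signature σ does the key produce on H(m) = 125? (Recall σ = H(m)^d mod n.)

132

(H(m))^2 ≡ 125^2 = 15625 ≡ 8
(H(m))^4 ≡ 8^2 = 64
(H(m))^8 ≡ 64^2 = 4096 ≡ 71
(H(m))^16 ≡ 71^2 = 5041 ≡ 50
(H(m))^32 ≡ 50^2 = 2500 ≡ 85
(H(m))^64 ≡ 85^2 = 7225 ≡ 141
83 = 64 + 16 + 2 + 1, so (H(m))^83 ≡ 141·50·8·125 ≡ 132 (mod 161)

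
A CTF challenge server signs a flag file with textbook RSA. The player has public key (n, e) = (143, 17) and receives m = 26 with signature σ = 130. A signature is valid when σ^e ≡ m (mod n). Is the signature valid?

valid

σ^2 ≡ 130^2 = 16900 ≡ 26
σ^4 ≡ 26^2 = 676 ≡ 104
σ^8 ≡ 104^2 = 10816 ≡ 91
σ^16 ≡ 91^2 = 8281 ≡ 130
17 = 16 + 1, so σ^17 ≡ 130·130 ≡ 26 (mod 143)
26 = m, so the signature checks out.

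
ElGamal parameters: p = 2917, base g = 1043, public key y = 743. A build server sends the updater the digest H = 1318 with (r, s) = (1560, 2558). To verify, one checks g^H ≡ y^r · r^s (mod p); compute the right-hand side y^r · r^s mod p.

743^2 = 552049 ≡ 736
743^4 ≡ 736^2 = 541696 ≡ 2051
743^8 ≡ 2051^2 = 4206601 ≡ 287
743^16 ≡ 287^2 = 82369 ≡ 693
743^32 ≡ 693^2 = 480249 ≡ 1861
743^64 ≡ 1861^2 = 3463321 ≡ 842
743^128 ≡ 842^2 = 708964 ≡ 133
743^256 ≡ 133^2 = 17689 ≡ 187
743^512 ≡ 187^2 = 34969 ≡ 2882
743^1024 ≡ 2882^2 = 8305924 ≡ 1225
1560 = 1024 + 512 + 16 + 8, so 743^1560 ≡ 1225·2882·693·287 ≡ 1163 (mod 2917)
1560^2 = 2433600 ≡ 822
1560^4 ≡ 822^2 = 675684 ≡ 1857
1560^8 ≡ 1857^2 = 3448449 ≡ 555
1560^16 ≡ 555^2 = 308025 ≡ 1740
1560^32 ≡ 1740^2 = 3027600 ≡ 2671
1560^64 ≡ 2671^2 = 7134241 ≡ 2176
1560^128 ≡ 2176^2 = 4734976 ≡ 685
1560^256 ≡ 685^2 = 469225 ≡ 2505
1560^512 ≡ 2505^2 = 6275025 ≡ 558
1560^1024 ≡ 558^2 = 311364 ≡ 2162
1560^2048 ≡ 2162^2 = 4674244 ≡ 1210
2558 = 2048 + 256 + 128 + 64 + 32 + 16 + 8 + 4 + 2, so 1560^2558 ≡ 1210·2505·685·2176·2671·1740·555·1857·822 ≡ 2908 (mod 2917)
y^r · r^s ≡ 1163·2908 = 3382004 ≡ 1201 (mod 2917)

1201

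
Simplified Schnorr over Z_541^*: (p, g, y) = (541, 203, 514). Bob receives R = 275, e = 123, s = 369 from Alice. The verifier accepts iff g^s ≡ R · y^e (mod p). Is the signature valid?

valid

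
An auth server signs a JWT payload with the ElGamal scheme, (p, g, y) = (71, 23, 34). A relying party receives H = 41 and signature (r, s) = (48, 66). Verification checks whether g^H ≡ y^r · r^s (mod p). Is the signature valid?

Left side g^H mod p:
23^2 = 529 ≡ 32
23^4 ≡ 32^2 = 1024 ≡ 30
23^8 ≡ 30^2 = 900 ≡ 48
23^16 ≡ 48^2 = 2304 ≡ 32
23^32 ≡ 32^2 = 1024 ≡ 30
41 = 32 + 8 + 1, so 23^41 ≡ 30·48·23 ≡ 34 (mod 71)
Right side y^r · r^s mod p:
34^2 = 1156 ≡ 20
34^4 ≡ 20^2 = 400 ≡ 45
34^8 ≡ 45^2 = 2025 ≡ 37
34^16 ≡ 37^2 = 1369 ≡ 20
34^32 ≡ 20^2 = 400 ≡ 45
48 = 32 + 16, so 34^48 ≡ 45·20 ≡ 48 (mod 71)
48^2 = 2304 ≡ 32
48^4 ≡ 32^2 = 1024 ≡ 30
48^8 ≡ 30^2 = 900 ≡ 48
48^16 ≡ 48^2 = 2304 ≡ 32
48^32 ≡ 32^2 = 1024 ≡ 30
48^64 ≡ 30^2 = 900 ≡ 48
66 = 64 + 2, so 48^66 ≡ 48·32 ≡ 45 (mod 71)
48·45 = 2160 ≡ 30 (mod 71)
34 ≠ 30, so verification fails.

invalid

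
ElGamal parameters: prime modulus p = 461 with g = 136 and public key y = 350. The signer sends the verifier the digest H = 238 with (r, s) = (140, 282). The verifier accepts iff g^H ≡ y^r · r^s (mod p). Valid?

Left side g^H mod p:
Squares mod 461: 136^1≡136, 136^2≡56, 136^4≡370, 136^8≡444, 136^16≡289, 136^32≡80, 136^64≡407, 136^128≡150
238 = 128 + 64 + 32 + 8 + 4 + 2, so 136^238 ≡ 150·407·80·444·370·56 ≡ 17 (mod 461)
Right side y^r · r^s mod p:
Squares mod 461: 350^1≡350, 350^2≡335, 350^4≡202, 350^8≡236, 350^16≡376, 350^32≡310, 350^64≡212, 350^128≡227
140 = 128 + 8 + 4, so 350^140 ≡ 227·236·202 ≡ 30 (mod 461)
Squares mod 461: 140^1≡140, 140^2≡238, 140^4≡402, 140^8≡254, 140^16≡437, 140^32≡115, 140^64≡317, 140^128≡452, 140^256≡81
282 = 256 + 16 + 8 + 2, so 140^282 ≡ 81·437·254·238 ≡ 354 (mod 461)
30·354 = 10620 ≡ 17 (mod 461)
17 ≡ 17 (mod 461), so the signature is genuine.

yes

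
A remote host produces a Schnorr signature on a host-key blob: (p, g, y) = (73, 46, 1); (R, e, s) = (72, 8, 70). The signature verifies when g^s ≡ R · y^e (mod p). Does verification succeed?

passes

g^s mod p:
46^2 = 2116 ≡ 72
46^4 ≡ 72^2 = 5184 ≡ 1
46^8 ≡ 1^2 = 1
46^16 ≡ 1^2 = 1
46^32 ≡ 1^2 = 1
46^64 ≡ 1^2 = 1
70 = 64 + 4 + 2, so 46^70 ≡ 1·1·72 ≡ 72 (mod 73)
R · y^e mod p:
1^2 = 1
1^4 ≡ 1^2 = 1
1^8 ≡ 1^2 = 1
72·1 = 72 ≡ 72 (mod 73)
72 ≡ 72 (mod 73); signature holds.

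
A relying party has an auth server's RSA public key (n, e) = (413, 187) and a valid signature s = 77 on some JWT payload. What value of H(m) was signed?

s^2 ≡ 77^2 = 5929 ≡ 147
s^4 ≡ 147^2 = 21609 ≡ 133
s^8 ≡ 133^2 = 17689 ≡ 343
s^16 ≡ 343^2 = 117649 ≡ 357
s^32 ≡ 357^2 = 127449 ≡ 245
s^64 ≡ 245^2 = 60025 ≡ 140
s^128 ≡ 140^2 = 19600 ≡ 189
187 = 128 + 32 + 16 + 8 + 2 + 1, so s^187 ≡ 189·245·357·343·147·77 ≡ 98 (mod 413)

98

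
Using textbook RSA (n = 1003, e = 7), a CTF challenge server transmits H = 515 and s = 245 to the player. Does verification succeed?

s^2 ≡ 245^2 = 60025 ≡ 848
s^4 ≡ 848^2 = 719104 ≡ 956
7 = 4 + 2 + 1, so s^7 ≡ 956·848·245 ≡ 488 (mod 1003)
s^7 mod 1003 = 488, but H = 515.

fails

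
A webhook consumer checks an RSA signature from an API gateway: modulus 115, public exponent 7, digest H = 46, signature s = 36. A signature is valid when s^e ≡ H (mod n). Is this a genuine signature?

forged

s^2 ≡ 36^2 = 1296 ≡ 31
s^4 ≡ 31^2 = 961 ≡ 41
7 = 4 + 2 + 1, so s^7 ≡ 41·31·36 ≡ 101 (mod 115)
s^7 mod 115 = 101, but H = 46.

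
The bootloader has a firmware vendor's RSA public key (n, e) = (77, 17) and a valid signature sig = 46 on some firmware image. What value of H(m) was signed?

51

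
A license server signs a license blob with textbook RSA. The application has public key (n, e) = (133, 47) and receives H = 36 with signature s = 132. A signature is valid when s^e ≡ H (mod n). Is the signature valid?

Squares mod 133: s^1≡132, s^2≡1, s^4≡1, s^8≡1, s^16≡1, s^32≡1
47 = 32 + 8 + 4 + 2 + 1, so s^47 ≡ 1·1·1·1·132 ≡ 132 (mod 133)
The recovered value 132 does not match the digest 36.

invalid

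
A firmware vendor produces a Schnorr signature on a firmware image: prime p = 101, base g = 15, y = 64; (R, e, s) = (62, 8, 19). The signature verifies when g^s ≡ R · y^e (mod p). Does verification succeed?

g^s mod p:
15^2 = 225 ≡ 23
15^4 ≡ 23^2 = 529 ≡ 24
15^8 ≡ 24^2 = 576 ≡ 71
15^16 ≡ 71^2 = 5041 ≡ 92
19 = 16 + 2 + 1, so 15^19 ≡ 92·23·15 ≡ 26 (mod 101)
R · y^e mod p:
64^2 = 4096 ≡ 56
64^4 ≡ 56^2 = 3136 ≡ 5
64^8 ≡ 5^2 = 25
62·25 = 1550 ≡ 35 (mod 101)
26 ≠ 35; the check fails.

fails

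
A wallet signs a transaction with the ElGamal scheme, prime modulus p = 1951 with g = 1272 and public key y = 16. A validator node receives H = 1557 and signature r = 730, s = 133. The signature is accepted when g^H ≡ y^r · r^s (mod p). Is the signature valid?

Left side g^H mod p:
Squares mod 1951: 1272^1≡1272, 1272^2≡605, 1272^4≡1188, 1272^8≡771, 1272^16≡1337, 1272^32≡453, 1272^64≡354, 1272^128≡452, 1272^256≡1400, 1272^512≡1196, 1272^1024≡333
1557 = 1024 + 512 + 16 + 4 + 1, so 1272^1557 ≡ 333·1196·1337·1188·1272 ≡ 533 (mod 1951)
Right side y^r · r^s mod p:
Squares mod 1951: 16^1≡16, 16^2≡256, 16^4≡1153, 16^8≡778, 16^16≡474, 16^32≡311, 16^64≡1122, 16^128≡489, 16^256≡1099, 16^512≡132
730 = 512 + 128 + 64 + 16 + 8 + 2, so 16^730 ≡ 132·489·1122·474·778·256 ≡ 61 (mod 1951)
Squares mod 1951: 730^1≡730, 730^2≡277, 730^4≡640, 730^8≡1841, 730^16≡394, 730^32≡1107, 730^64≡221, 730^128≡66
133 = 128 + 4 + 1, so 730^133 ≡ 66·640·730 ≡ 1596 (mod 1951)
61·1596 = 97356 ≡ 1757 (mod 1951)
533 ≠ 1757, so verification fails.

invalid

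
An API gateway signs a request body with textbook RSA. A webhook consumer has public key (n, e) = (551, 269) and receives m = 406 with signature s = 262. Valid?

Squares mod 551: s^1≡262, s^2≡320, s^4≡465, s^8≡233, s^16≡291, s^32≡378, s^64≡175, s^128≡320, s^256≡465
269 = 256 + 8 + 4 + 1, so s^269 ≡ 465·233·465·262 ≡ 204 (mod 551)
s^269 mod 551 = 204, but m = 406.

no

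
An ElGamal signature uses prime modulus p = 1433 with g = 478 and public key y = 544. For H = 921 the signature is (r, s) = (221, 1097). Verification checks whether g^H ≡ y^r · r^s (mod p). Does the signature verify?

does not verify

Left side g^H mod p:
478^2 = 228484 ≡ 637
478^4 ≡ 637^2 = 405769 ≡ 230
478^8 ≡ 230^2 = 52900 ≡ 1312
478^16 ≡ 1312^2 = 1721344 ≡ 311
478^32 ≡ 311^2 = 96721 ≡ 710
478^64 ≡ 710^2 = 504100 ≡ 1117
478^128 ≡ 1117^2 = 1247689 ≡ 979
478^256 ≡ 979^2 = 958441 ≡ 1197
478^512 ≡ 1197^2 = 1432809 ≡ 1242
921 = 512 + 256 + 128 + 16 + 8 + 1, so 478^921 ≡ 1242·1197·979·311·1312·478 ≡ 5 (mod 1433)
Right side y^r · r^s mod p:
544^2 = 295936 ≡ 738
544^4 ≡ 738^2 = 544644 ≡ 104
544^8 ≡ 104^2 = 10816 ≡ 785
544^16 ≡ 785^2 = 616225 ≡ 35
544^32 ≡ 35^2 = 1225
544^64 ≡ 1225^2 = 1500625 ≡ 274
544^128 ≡ 274^2 = 75076 ≡ 560
221 = 128 + 64 + 16 + 8 + 4 + 1, so 544^221 ≡ 560·274·35·785·104·544 ≡ 347 (mod 1433)
221^2 = 48841 ≡ 119
221^4 ≡ 119^2 = 14161 ≡ 1264
221^8 ≡ 1264^2 = 1597696 ≡ 1334
221^16 ≡ 1334^2 = 1779556 ≡ 1203
221^32 ≡ 1203^2 = 1447209 ≡ 1312
221^64 ≡ 1312^2 = 1721344 ≡ 311
221^128 ≡ 311^2 = 96721 ≡ 710
221^256 ≡ 710^2 = 504100 ≡ 1117
221^512 ≡ 1117^2 = 1247689 ≡ 979
221^1024 ≡ 979^2 = 958441 ≡ 1197
1097 = 1024 + 64 + 8 + 1, so 221^1097 ≡ 1197·311·1334·221 ≡ 1253 (mod 1433)
347·1253 = 434791 ≡ 592 (mod 1433)
5 ≠ 592, so verification fails.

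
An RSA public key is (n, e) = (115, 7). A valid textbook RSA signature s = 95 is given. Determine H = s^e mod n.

25

s^2 ≡ 95^2 = 9025 ≡ 55
s^4 ≡ 55^2 = 3025 ≡ 35
7 = 4 + 2 + 1, so s^7 ≡ 35·55·95 ≡ 25 (mod 115)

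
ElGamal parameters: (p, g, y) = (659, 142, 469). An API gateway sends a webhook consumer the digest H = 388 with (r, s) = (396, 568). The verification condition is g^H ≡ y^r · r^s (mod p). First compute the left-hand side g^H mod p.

142^2 = 20164 ≡ 394
142^4 ≡ 394^2 = 155236 ≡ 371
142^8 ≡ 371^2 = 137641 ≡ 569
142^16 ≡ 569^2 = 323761 ≡ 192
142^32 ≡ 192^2 = 36864 ≡ 619
142^64 ≡ 619^2 = 383161 ≡ 282
142^128 ≡ 282^2 = 79524 ≡ 444
142^256 ≡ 444^2 = 197136 ≡ 95
388 = 256 + 128 + 4, so 142^388 ≡ 95·444·371 ≡ 166 (mod 659)

166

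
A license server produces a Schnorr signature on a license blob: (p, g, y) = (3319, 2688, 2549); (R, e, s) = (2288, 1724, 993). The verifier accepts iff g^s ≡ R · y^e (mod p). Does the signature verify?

does not verify

g^s mod p:
2688^993 mod 3319 = 2555
R · y^e mod p:
2549^1724 mod 3319 = 3049
2288·3049 = 6976112 ≡ 2893 (mod 3319)
2555 ≠ 2893; the check fails.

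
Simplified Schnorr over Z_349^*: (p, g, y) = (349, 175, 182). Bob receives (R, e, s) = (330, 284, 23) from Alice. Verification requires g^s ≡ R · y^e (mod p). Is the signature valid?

g^s mod p:
Squares mod 349: 175^1≡175, 175^2≡262, 175^4≡240, 175^8≡15, 175^16≡225
23 = 16 + 4 + 2 + 1, so 175^23 ≡ 225·240·262·175 ≡ 119 (mod 349)
R · y^e mod p:
Squares mod 349: 182^1≡182, 182^2≡318, 182^4≡263, 182^8≡67, 182^16≡301, 182^32≡210, 182^64≡126, 182^128≡171, 182^256≡274
284 = 256 + 16 + 8 + 4, so 182^284 ≡ 274·301·67·263 ≡ 313 (mod 349)
330·313 = 103290 ≡ 335 (mod 349)
119 ≠ 335; the check fails.

invalid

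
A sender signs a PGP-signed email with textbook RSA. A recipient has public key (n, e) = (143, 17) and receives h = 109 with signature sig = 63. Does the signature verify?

does not verify

sig^2 ≡ 63^2 = 3969 ≡ 108
sig^4 ≡ 108^2 = 11664 ≡ 81
sig^8 ≡ 81^2 = 6561 ≡ 126
sig^16 ≡ 126^2 = 15876 ≡ 3
17 = 16 + 1, so sig^17 ≡ 3·63 ≡ 46 (mod 143)
46 ≠ 109, so verification fails.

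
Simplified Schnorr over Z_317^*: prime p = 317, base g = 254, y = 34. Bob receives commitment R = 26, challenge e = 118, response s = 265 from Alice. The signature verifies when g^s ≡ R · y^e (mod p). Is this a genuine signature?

genuine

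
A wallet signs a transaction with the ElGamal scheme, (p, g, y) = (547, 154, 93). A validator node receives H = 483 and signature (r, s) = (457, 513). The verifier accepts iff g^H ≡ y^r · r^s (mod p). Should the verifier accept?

Left side g^H mod p:
Squares mod 547: 154^1≡154, 154^2≡195, 154^4≡282, 154^8≡209, 154^16≡468, 154^32≡224, 154^64≡399, 154^128≡24, 154^256≡29
483 = 256 + 128 + 64 + 32 + 2 + 1, so 154^483 ≡ 29·24·399·224·195·154 ≡ 509 (mod 547)
Right side y^r · r^s mod p:
Squares mod 547: 93^1≡93, 93^2≡444, 93^4≡216, 93^8≡161, 93^16≡212, 93^32≡90, 93^64≡442, 93^128≡85, 93^256≡114
457 = 256 + 128 + 64 + 8 + 1, so 93^457 ≡ 114·85·442·161·93 ≡ 444 (mod 547)
Squares mod 547: 457^1≡457, 457^2≡442, 457^4≡85, 457^8≡114, 457^16≡415, 457^32≡467, 457^64≡383, 457^128≡93, 457^256≡444, 457^512≡216
513 = 512 + 1, so 457^513 ≡ 216·457 ≡ 252 (mod 547)
444·252 = 111888 ≡ 300 (mod 547)
509 ≠ 300, so verification fails.

reject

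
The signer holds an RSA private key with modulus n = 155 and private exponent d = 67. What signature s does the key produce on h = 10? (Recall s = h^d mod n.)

h^2 ≡ 10^2 = 100
h^4 ≡ 100^2 = 10000 ≡ 80
h^8 ≡ 80^2 = 6400 ≡ 45
h^16 ≡ 45^2 = 2025 ≡ 10
h^32 ≡ 10^2 = 100
h^64 ≡ 100^2 = 10000 ≡ 80
67 = 64 + 2 + 1, so h^67 ≡ 80·100·10 ≡ 20 (mod 155)

20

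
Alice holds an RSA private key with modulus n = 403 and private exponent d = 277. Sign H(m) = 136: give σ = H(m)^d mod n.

(H(m))^2 ≡ 136^2 = 18496 ≡ 361
(H(m))^4 ≡ 361^2 = 130321 ≡ 152
(H(m))^8 ≡ 152^2 = 23104 ≡ 133
(H(m))^16 ≡ 133^2 = 17689 ≡ 360
(H(m))^32 ≡ 360^2 = 129600 ≡ 237
(H(m))^64 ≡ 237^2 = 56169 ≡ 152
(H(m))^128 ≡ 152^2 = 23104 ≡ 133
(H(m))^256 ≡ 133^2 = 17689 ≡ 360
277 = 256 + 16 + 4 + 1, so (H(m))^277 ≡ 360·360·152·136 ≡ 396 (mod 403)

396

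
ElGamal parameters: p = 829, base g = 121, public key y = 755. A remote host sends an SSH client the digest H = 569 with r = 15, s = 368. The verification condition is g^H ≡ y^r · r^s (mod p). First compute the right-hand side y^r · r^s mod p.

755^15 mod 829 = 616
15^368 mod 829 = 1
y^r · r^s ≡ 616·1 = 616 ≡ 616 (mod 829)

616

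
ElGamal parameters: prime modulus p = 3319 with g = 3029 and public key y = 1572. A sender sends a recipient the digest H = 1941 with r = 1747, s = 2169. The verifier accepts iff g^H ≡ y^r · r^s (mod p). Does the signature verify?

does not verify

Left side g^H mod p:
3029^2 = 9174841 ≡ 1125
3029^4 ≡ 1125^2 = 1265625 ≡ 1086
3029^8 ≡ 1086^2 = 1179396 ≡ 1151
3029^16 ≡ 1151^2 = 1324801 ≡ 520
3029^32 ≡ 520^2 = 270400 ≡ 1561
3029^64 ≡ 1561^2 = 2436721 ≡ 575
3029^128 ≡ 575^2 = 330625 ≡ 2044
3029^256 ≡ 2044^2 = 4177936 ≡ 2634
3029^512 ≡ 2634^2 = 6937956 ≡ 1246
3029^1024 ≡ 1246^2 = 1552516 ≡ 2543
1941 = 1024 + 512 + 256 + 128 + 16 + 4 + 1, so 3029^1941 ≡ 2543·1246·2634·2044·520·1086·3029 ≡ 1624 (mod 3319)
Right side y^r · r^s mod p:
1572^2 = 2471184 ≡ 1848
1572^4 ≡ 1848^2 = 3415104 ≡ 3172
1572^8 ≡ 3172^2 = 10061584 ≡ 1695
1572^16 ≡ 1695^2 = 2873025 ≡ 2090
1572^32 ≡ 2090^2 = 4368100 ≡ 296
1572^64 ≡ 296^2 = 87616 ≡ 1322
1572^128 ≡ 1322^2 = 1747684 ≡ 1890
1572^256 ≡ 1890^2 = 3572100 ≡ 856
1572^512 ≡ 856^2 = 732736 ≡ 2556
1572^1024 ≡ 2556^2 = 6533136 ≡ 1344
1747 = 1024 + 512 + 128 + 64 + 16 + 2 + 1, so 1572^1747 ≡ 1344·2556·1890·1322·2090·1848·1572 ≡ 2702 (mod 3319)
1747^2 = 3052009 ≡ 1848
1747^4 ≡ 1848^2 = 3415104 ≡ 3172
1747^8 ≡ 3172^2 = 10061584 ≡ 1695
1747^16 ≡ 1695^2 = 2873025 ≡ 2090
1747^32 ≡ 2090^2 = 4368100 ≡ 296
1747^64 ≡ 296^2 = 87616 ≡ 1322
1747^128 ≡ 1322^2 = 1747684 ≡ 1890
1747^256 ≡ 1890^2 = 3572100 ≡ 856
1747^512 ≡ 856^2 = 732736 ≡ 2556
1747^1024 ≡ 2556^2 = 6533136 ≡ 1344
1747^2048 ≡ 1344^2 = 1806336 ≡ 800
2169 = 2048 + 64 + 32 + 16 + 8 + 1, so 1747^2169 ≡ 800·1322·296·2090·1695·1747 ≡ 365 (mod 3319)
2702·365 = 986230 ≡ 487 (mod 3319)
1624 ≠ 487, so verification fails.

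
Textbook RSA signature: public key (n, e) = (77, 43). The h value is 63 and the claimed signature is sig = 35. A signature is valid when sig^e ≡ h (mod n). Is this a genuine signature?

genuine

Squares mod 77: sig^1≡35, sig^2≡70, sig^4≡49, sig^8≡14, sig^16≡42, sig^32≡70
43 = 32 + 8 + 2 + 1, so sig^43 ≡ 70·14·70·35 ≡ 63 (mod 77)
63 = h, so the signature checks out.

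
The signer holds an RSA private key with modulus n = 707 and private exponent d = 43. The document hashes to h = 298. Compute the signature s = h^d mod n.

h^2 ≡ 298^2 = 88804 ≡ 429
h^4 ≡ 429^2 = 184041 ≡ 221
h^8 ≡ 221^2 = 48841 ≡ 58
h^16 ≡ 58^2 = 3364 ≡ 536
h^32 ≡ 536^2 = 287296 ≡ 254
43 = 32 + 8 + 2 + 1, so h^43 ≡ 254·58·429·298 ≡ 235 (mod 707)

235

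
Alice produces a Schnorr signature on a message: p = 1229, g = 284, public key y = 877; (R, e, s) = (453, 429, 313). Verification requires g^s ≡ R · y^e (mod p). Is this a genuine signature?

g^s mod p:
284^2 = 80656 ≡ 771
284^4 ≡ 771^2 = 594441 ≡ 834
284^8 ≡ 834^2 = 695556 ≡ 1171
284^16 ≡ 1171^2 = 1371241 ≡ 906
284^32 ≡ 906^2 = 820836 ≡ 1093
284^64 ≡ 1093^2 = 1194649 ≡ 61
284^128 ≡ 61^2 = 3721 ≡ 34
284^256 ≡ 34^2 = 1156
313 = 256 + 32 + 16 + 8 + 1, so 284^313 ≡ 1156·1093·906·1171·284 ≡ 1208 (mod 1229)
R · y^e mod p:
877^2 = 769129 ≡ 1004
877^4 ≡ 1004^2 = 1008016 ≡ 236
877^8 ≡ 236^2 = 55696 ≡ 391
877^16 ≡ 391^2 = 152881 ≡ 485
877^32 ≡ 485^2 = 235225 ≡ 486
877^64 ≡ 486^2 = 236196 ≡ 228
877^128 ≡ 228^2 = 51984 ≡ 366
877^256 ≡ 366^2 = 133956 ≡ 1224
429 = 256 + 128 + 32 + 8 + 4 + 1, so 877^429 ≡ 1224·366·486·391·236·877 ≡ 154 (mod 1229)
453·154 = 69762 ≡ 938 (mod 1229)
1208 ≠ 938; the check fails.

forged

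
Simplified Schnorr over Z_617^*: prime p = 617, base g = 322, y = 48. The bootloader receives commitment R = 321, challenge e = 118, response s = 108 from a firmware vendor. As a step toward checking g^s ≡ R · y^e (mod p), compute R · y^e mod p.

172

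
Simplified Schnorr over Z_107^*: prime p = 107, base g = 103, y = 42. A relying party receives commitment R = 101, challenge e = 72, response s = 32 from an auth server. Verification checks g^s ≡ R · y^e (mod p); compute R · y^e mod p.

92

42^2 = 1764 ≡ 52
42^4 ≡ 52^2 = 2704 ≡ 29
42^8 ≡ 29^2 = 841 ≡ 92
42^16 ≡ 92^2 = 8464 ≡ 11
42^32 ≡ 11^2 = 121 ≡ 14
42^64 ≡ 14^2 = 196 ≡ 89
72 = 64 + 8, so 42^72 ≡ 89·92 ≡ 56 (mod 107)
R · y^e ≡ 101·56 = 5656 ≡ 92 (mod 107)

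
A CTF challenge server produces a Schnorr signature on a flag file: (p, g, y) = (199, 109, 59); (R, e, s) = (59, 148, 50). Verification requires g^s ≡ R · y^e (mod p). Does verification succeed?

fails

g^s mod p:
109^2 = 11881 ≡ 140
109^4 ≡ 140^2 = 19600 ≡ 98
109^8 ≡ 98^2 = 9604 ≡ 52
109^16 ≡ 52^2 = 2704 ≡ 117
109^32 ≡ 117^2 = 13689 ≡ 157
50 = 32 + 16 + 2, so 109^50 ≡ 157·117·140 ≡ 182 (mod 199)
R · y^e mod p:
59^2 = 3481 ≡ 98
59^4 ≡ 98^2 = 9604 ≡ 52
59^8 ≡ 52^2 = 2704 ≡ 117
59^16 ≡ 117^2 = 13689 ≡ 157
59^32 ≡ 157^2 = 24649 ≡ 172
59^64 ≡ 172^2 = 29584 ≡ 132
59^128 ≡ 132^2 = 17424 ≡ 111
148 = 128 + 16 + 4, so 59^148 ≡ 111·157·52 ≡ 157 (mod 199)
59·157 = 9263 ≡ 109 (mod 199)
182 ≠ 109; the check fails.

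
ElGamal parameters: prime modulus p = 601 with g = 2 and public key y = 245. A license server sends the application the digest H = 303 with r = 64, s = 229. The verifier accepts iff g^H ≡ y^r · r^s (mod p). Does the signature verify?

verifies

Left side g^H mod p:
2^2 = 4
2^4 ≡ 4^2 = 16
2^8 ≡ 16^2 = 256
2^16 ≡ 256^2 = 65536 ≡ 27
2^32 ≡ 27^2 = 729 ≡ 128
2^64 ≡ 128^2 = 16384 ≡ 157
2^128 ≡ 157^2 = 24649 ≡ 8
2^256 ≡ 8^2 = 64
303 = 256 + 32 + 8 + 4 + 2 + 1, so 2^303 ≡ 64·128·256·16·4·2 ≡ 8 (mod 601)
Right side y^r · r^s mod p:
245^2 = 60025 ≡ 526
245^4 ≡ 526^2 = 276676 ≡ 216
245^8 ≡ 216^2 = 46656 ≡ 379
245^16 ≡ 379^2 = 143641 ≡ 2
245^32 ≡ 2^2 = 4
245^64 ≡ 4^2 = 16
64^2 = 4096 ≡ 490
64^4 ≡ 490^2 = 240100 ≡ 301
64^8 ≡ 301^2 = 90601 ≡ 451
64^16 ≡ 451^2 = 203401 ≡ 263
64^32 ≡ 263^2 = 69169 ≡ 54
64^64 ≡ 54^2 = 2916 ≡ 512
64^128 ≡ 512^2 = 262144 ≡ 108
229 = 128 + 64 + 32 + 4 + 1, so 64^229 ≡ 108·512·54·301·64 ≡ 301 (mod 601)
16·301 = 4816 ≡ 8 (mod 601)
8 ≡ 8 (mod 601), so the signature is genuine.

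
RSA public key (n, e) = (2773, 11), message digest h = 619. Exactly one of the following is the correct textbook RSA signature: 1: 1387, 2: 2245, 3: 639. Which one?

Candidate 1: Squares mod 2773: 1387^1≡1387, 1387^2≡2080, 1387^4≡520, 1387^8≡1419; 11 = 8 + 2 + 1, so 1387^11 ≡ 1419·2080·1387 ≡ 524 (mod 2773)
Candidate 2: Squares mod 2773: 2245^1≡2245, 2245^2≡1484, 2245^4≡494, 2245^8≡12; 11 = 8 + 2 + 1, so 2245^11 ≡ 12·1484·2245 ≡ 619 (mod 2773)
  → matches h = 619
Candidate 3: Squares mod 2773: 639^1≡639, 639^2≡690, 639^4≡1917, 639^8≡664; 11 = 8 + 2 + 1, so 639^11 ≡ 664·690·639 ≡ 1992 (mod 2773)

2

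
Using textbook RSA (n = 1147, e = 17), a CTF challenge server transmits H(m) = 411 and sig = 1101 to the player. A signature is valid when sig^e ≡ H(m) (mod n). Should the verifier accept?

accept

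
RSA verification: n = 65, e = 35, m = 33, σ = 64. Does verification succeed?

fails

σ^2 ≡ 64^2 = 4096 ≡ 1
σ^4 ≡ 1^2 = 1
σ^8 ≡ 1^2 = 1
σ^16 ≡ 1^2 = 1
σ^32 ≡ 1^2 = 1
35 = 32 + 2 + 1, so σ^35 ≡ 1·1·64 ≡ 64 (mod 65)
σ^35 mod 65 = 64, but m = 33.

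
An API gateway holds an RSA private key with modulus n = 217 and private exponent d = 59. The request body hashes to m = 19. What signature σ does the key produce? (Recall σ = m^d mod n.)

80

m^2 ≡ 19^2 = 361 ≡ 144
m^4 ≡ 144^2 = 20736 ≡ 121
m^8 ≡ 121^2 = 14641 ≡ 102
m^16 ≡ 102^2 = 10404 ≡ 205
m^32 ≡ 205^2 = 42025 ≡ 144
59 = 32 + 16 + 8 + 2 + 1, so m^59 ≡ 144·205·102·144·19 ≡ 80 (mod 217)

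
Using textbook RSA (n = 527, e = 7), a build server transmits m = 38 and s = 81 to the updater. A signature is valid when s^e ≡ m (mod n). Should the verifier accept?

accept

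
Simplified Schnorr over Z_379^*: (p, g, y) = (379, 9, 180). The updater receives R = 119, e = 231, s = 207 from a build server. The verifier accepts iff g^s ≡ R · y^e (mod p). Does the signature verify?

g^s mod p:
Squares mod 379: 9^1≡9, 9^2≡81, 9^4≡118, 9^8≡280, 9^16≡326, 9^32≡156, 9^64≡80, 9^128≡336
207 = 128 + 64 + 8 + 4 + 2 + 1, so 9^207 ≡ 336·80·280·118·81·9 ≡ 255 (mod 379)
R · y^e mod p:
Squares mod 379: 180^1≡180, 180^2≡185, 180^4≡115, 180^8≡339, 180^16≡84, 180^32≡234, 180^64≡180, 180^128≡185
231 = 128 + 64 + 32 + 4 + 2 + 1, so 180^231 ≡ 185·180·234·115·185·180 ≡ 51 (mod 379)
119·51 = 6069 ≡ 5 (mod 379)
255 ≠ 5; the check fails.

does not verify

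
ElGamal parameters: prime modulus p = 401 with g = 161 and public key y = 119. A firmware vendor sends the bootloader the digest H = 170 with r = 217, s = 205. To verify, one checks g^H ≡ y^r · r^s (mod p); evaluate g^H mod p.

102

161^170 mod 401 = 102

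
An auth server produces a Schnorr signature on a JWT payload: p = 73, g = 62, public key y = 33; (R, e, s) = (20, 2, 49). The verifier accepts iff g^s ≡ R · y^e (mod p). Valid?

yes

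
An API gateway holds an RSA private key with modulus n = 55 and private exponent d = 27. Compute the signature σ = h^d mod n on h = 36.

31

h^2 ≡ 36^2 = 1296 ≡ 31
h^4 ≡ 31^2 = 961 ≡ 26
h^8 ≡ 26^2 = 676 ≡ 16
h^16 ≡ 16^2 = 256 ≡ 36
27 = 16 + 8 + 2 + 1, so h^27 ≡ 36·16·31·36 ≡ 31 (mod 55)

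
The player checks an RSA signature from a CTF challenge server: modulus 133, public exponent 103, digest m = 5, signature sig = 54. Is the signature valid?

sig^2 ≡ 54^2 = 2916 ≡ 123
sig^4 ≡ 123^2 = 15129 ≡ 100
sig^8 ≡ 100^2 = 10000 ≡ 25
sig^16 ≡ 25^2 = 625 ≡ 93
sig^32 ≡ 93^2 = 8649 ≡ 4
sig^64 ≡ 4^2 = 16
103 = 64 + 32 + 4 + 2 + 1, so sig^103 ≡ 16·4·100·123·54 ≡ 5 (mod 133)
5 = m, so the signature checks out.

valid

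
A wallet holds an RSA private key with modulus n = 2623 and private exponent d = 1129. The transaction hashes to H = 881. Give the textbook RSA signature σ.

Squares mod 2623: H^1≡881, H^2≡2376, H^4≡680, H^8≡752, H^16≡1559, H^32≡1583, H^64≡924, H^128≡1301, H^256≡766, H^512≡1827, H^1024≡1473
1129 = 1024 + 64 + 32 + 8 + 1, so H^1129 ≡ 1473·924·1583·752·881 ≡ 1516 (mod 2623)

1516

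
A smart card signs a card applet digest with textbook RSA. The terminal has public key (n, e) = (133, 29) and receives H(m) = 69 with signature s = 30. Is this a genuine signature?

Squares mod 133: s^1≡30, s^2≡102, s^4≡30, s^8≡102, s^16≡30
29 = 16 + 8 + 4 + 1, so s^29 ≡ 30·102·30·30 ≡ 102 (mod 133)
s^29 mod 133 = 102, but H(m) = 69.

forged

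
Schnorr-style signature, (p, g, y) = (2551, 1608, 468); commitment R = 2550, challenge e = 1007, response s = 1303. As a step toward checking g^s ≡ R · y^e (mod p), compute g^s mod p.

Squares mod 2551: 1608^1≡1608, 1608^2≡1501, 1608^4≡468, 1608^8≡2189, 1608^16≡943, 1608^32≡1501, 1608^64≡468, 1608^128≡2189, 1608^256≡943, 1608^512≡1501, 1608^1024≡468
1303 = 1024 + 256 + 16 + 4 + 2 + 1, so 1608^1303 ≡ 468·943·943·468·1501·1608 ≡ 362 (mod 2551)

362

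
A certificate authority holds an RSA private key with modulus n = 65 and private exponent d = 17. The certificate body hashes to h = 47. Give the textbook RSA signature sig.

h^2 ≡ 47^2 = 2209 ≡ 64
h^4 ≡ 64^2 = 4096 ≡ 1
h^8 ≡ 1^2 = 1
h^16 ≡ 1^2 = 1
17 = 16 + 1, so h^17 ≡ 1·47 ≡ 47 (mod 65)

47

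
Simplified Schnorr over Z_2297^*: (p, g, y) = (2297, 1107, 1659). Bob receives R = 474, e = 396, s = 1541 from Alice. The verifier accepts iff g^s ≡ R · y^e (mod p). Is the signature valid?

g^s mod p:
Squares mod 2297: 1107^1≡1107, 1107^2≡1148, 1107^4≡1723, 1107^8≡1005, 1107^16≡1642, 1107^32≡1783, 1107^64≡41, 1107^128≡1681, 1107^256≡451, 1107^512≡1265, 1107^1024≡1513
1541 = 1024 + 512 + 4 + 1, so 1107^1541 ≡ 1513·1265·1723·1107 ≡ 1247 (mod 2297)
R · y^e mod p:
Squares mod 2297: 1659^1≡1659, 1659^2≡475, 1659^4≡519, 1659^8≡612, 1659^16≡133, 1659^32≡1610, 1659^64≡1084, 1659^128≡1289, 1659^256≡790
396 = 256 + 128 + 8 + 4, so 1659^396 ≡ 790·1289·612·519 ≡ 1256 (mod 2297)
474·1256 = 595344 ≡ 421 (mod 2297)
1247 ≠ 421; the check fails.

invalid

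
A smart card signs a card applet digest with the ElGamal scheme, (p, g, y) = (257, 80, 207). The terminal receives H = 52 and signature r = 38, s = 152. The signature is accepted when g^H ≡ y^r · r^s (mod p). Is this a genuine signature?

Left side g^H mod p:
80^2 = 6400 ≡ 232
80^4 ≡ 232^2 = 53824 ≡ 111
80^8 ≡ 111^2 = 12321 ≡ 242
80^16 ≡ 242^2 = 58564 ≡ 225
80^32 ≡ 225^2 = 50625 ≡ 253
52 = 32 + 16 + 4, so 80^52 ≡ 253·225·111 ≡ 73 (mod 257)
Right side y^r · r^s mod p:
207^2 = 42849 ≡ 187
207^4 ≡ 187^2 = 34969 ≡ 17
207^8 ≡ 17^2 = 289 ≡ 32
207^16 ≡ 32^2 = 1024 ≡ 253
207^32 ≡ 253^2 = 64009 ≡ 16
38 = 32 + 4 + 2, so 207^38 ≡ 16·17·187 ≡ 235 (mod 257)
38^2 = 1444 ≡ 159
38^4 ≡ 159^2 = 25281 ≡ 95
38^8 ≡ 95^2 = 9025 ≡ 30
38^16 ≡ 30^2 = 900 ≡ 129
38^32 ≡ 129^2 = 16641 ≡ 193
38^64 ≡ 193^2 = 37249 ≡ 241
38^128 ≡ 241^2 = 58081 ≡ 256
152 = 128 + 16 + 8, so 38^152 ≡ 256·129·30 ≡ 242 (mod 257)
235·242 = 56870 ≡ 73 (mod 257)
73 ≡ 73 (mod 257), so the signature is genuine.

genuine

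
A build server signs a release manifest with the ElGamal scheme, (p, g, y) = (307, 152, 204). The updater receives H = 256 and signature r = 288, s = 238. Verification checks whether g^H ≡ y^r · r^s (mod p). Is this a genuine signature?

genuine

Left side g^H mod p:
152^2 = 23104 ≡ 79
152^4 ≡ 79^2 = 6241 ≡ 101
152^8 ≡ 101^2 = 10201 ≡ 70
152^16 ≡ 70^2 = 4900 ≡ 295
152^32 ≡ 295^2 = 87025 ≡ 144
152^64 ≡ 144^2 = 20736 ≡ 167
152^128 ≡ 167^2 = 27889 ≡ 259
152^256 ≡ 259^2 = 67081 ≡ 155
Right side y^r · r^s mod p:
204^2 = 41616 ≡ 171
204^4 ≡ 171^2 = 29241 ≡ 76
204^8 ≡ 76^2 = 5776 ≡ 250
204^16 ≡ 250^2 = 62500 ≡ 179
204^32 ≡ 179^2 = 32041 ≡ 113
204^64 ≡ 113^2 = 12769 ≡ 182
204^128 ≡ 182^2 = 33124 ≡ 275
204^256 ≡ 275^2 = 75625 ≡ 103
288 = 256 + 32, so 204^288 ≡ 103·113 ≡ 280 (mod 307)
288^2 = 82944 ≡ 54
288^4 ≡ 54^2 = 2916 ≡ 153
288^8 ≡ 153^2 = 23409 ≡ 77
288^16 ≡ 77^2 = 5929 ≡ 96
288^32 ≡ 96^2 = 9216 ≡ 6
288^64 ≡ 6^2 = 36
288^128 ≡ 36^2 = 1296 ≡ 68
238 = 128 + 64 + 32 + 8 + 4 + 2, so 288^238 ≡ 68·36·6·77·153·54 ≡ 17 (mod 307)
280·17 = 4760 ≡ 155 (mod 307)
155 ≡ 155 (mod 307), so the signature is genuine.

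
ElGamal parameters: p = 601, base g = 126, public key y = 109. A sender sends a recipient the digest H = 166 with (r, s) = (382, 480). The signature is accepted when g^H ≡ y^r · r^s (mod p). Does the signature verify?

Left side g^H mod p:
126^166 mod 601 = 454
Right side y^r · r^s mod p:
109^382 mod 601 = 241
382^480 mod 601 = 432
241·432 = 104112 ≡ 139 (mod 601)
454 ≠ 139, so verification fails.

does not verify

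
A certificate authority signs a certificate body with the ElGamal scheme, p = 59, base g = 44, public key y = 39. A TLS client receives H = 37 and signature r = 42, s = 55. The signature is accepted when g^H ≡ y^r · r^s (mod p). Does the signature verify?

Left side g^H mod p:
44^2 = 1936 ≡ 48
44^4 ≡ 48^2 = 2304 ≡ 3
44^8 ≡ 3^2 = 9
44^16 ≡ 9^2 = 81 ≡ 22
44^32 ≡ 22^2 = 484 ≡ 12
37 = 32 + 4 + 1, so 44^37 ≡ 12·3·44 ≡ 50 (mod 59)
Right side y^r · r^s mod p:
39^2 = 1521 ≡ 46
39^4 ≡ 46^2 = 2116 ≡ 51
39^8 ≡ 51^2 = 2601 ≡ 5
39^16 ≡ 5^2 = 25
39^32 ≡ 25^2 = 625 ≡ 35
42 = 32 + 8 + 2, so 39^42 ≡ 35·5·46 ≡ 26 (mod 59)
42^2 = 1764 ≡ 53
42^4 ≡ 53^2 = 2809 ≡ 36
42^8 ≡ 36^2 = 1296 ≡ 57
42^16 ≡ 57^2 = 3249 ≡ 4
42^32 ≡ 4^2 = 16
55 = 32 + 16 + 4 + 2 + 1, so 42^55 ≡ 16·4·36·53·42 ≡ 11 (mod 59)
26·11 = 286 ≡ 50 (mod 59)
50 ≡ 50 (mod 59), so the signature is genuine.

verifies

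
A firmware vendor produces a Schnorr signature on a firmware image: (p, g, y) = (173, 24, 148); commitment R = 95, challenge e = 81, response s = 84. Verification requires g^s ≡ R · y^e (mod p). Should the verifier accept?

accept

g^s mod p:
24^2 = 576 ≡ 57
24^4 ≡ 57^2 = 3249 ≡ 135
24^8 ≡ 135^2 = 18225 ≡ 60
24^16 ≡ 60^2 = 3600 ≡ 140
24^32 ≡ 140^2 = 19600 ≡ 51
24^64 ≡ 51^2 = 2601 ≡ 6
84 = 64 + 16 + 4, so 24^84 ≡ 6·140·135 ≡ 85 (mod 173)
R · y^e mod p:
148^2 = 21904 ≡ 106
148^4 ≡ 106^2 = 11236 ≡ 164
148^8 ≡ 164^2 = 26896 ≡ 81
148^16 ≡ 81^2 = 6561 ≡ 160
148^32 ≡ 160^2 = 25600 ≡ 169
148^64 ≡ 169^2 = 28561 ≡ 16
81 = 64 + 16 + 1, so 148^81 ≡ 16·160·148 ≡ 10 (mod 173)
95·10 = 950 ≡ 85 (mod 173)
85 ≡ 85 (mod 173); signature holds.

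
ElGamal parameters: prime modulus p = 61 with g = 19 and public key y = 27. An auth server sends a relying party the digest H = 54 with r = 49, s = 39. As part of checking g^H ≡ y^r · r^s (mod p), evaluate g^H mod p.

20

19^54 mod 61 = 20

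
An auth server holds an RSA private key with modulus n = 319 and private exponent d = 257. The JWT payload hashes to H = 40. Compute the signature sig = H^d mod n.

H^257 mod 319 = 72

72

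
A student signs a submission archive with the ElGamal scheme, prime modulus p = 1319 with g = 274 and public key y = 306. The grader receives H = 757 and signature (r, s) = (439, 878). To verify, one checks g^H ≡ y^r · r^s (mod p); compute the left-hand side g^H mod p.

Squares mod 1319: 274^1≡274, 274^2≡1212, 274^4≡897, 274^8≡19, 274^16≡361, 274^32≡1059, 274^64≡331, 274^128≡84, 274^256≡461, 274^512≡162
757 = 512 + 128 + 64 + 32 + 16 + 4 + 1, so 274^757 ≡ 162·84·331·1059·361·897·274 ≡ 838 (mod 1319)

838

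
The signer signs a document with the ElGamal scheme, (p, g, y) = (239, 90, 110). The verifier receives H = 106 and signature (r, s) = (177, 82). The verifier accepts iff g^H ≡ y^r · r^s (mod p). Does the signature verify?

Left side g^H mod p:
90^2 = 8100 ≡ 213
90^4 ≡ 213^2 = 45369 ≡ 198
90^8 ≡ 198^2 = 39204 ≡ 8
90^16 ≡ 8^2 = 64
90^32 ≡ 64^2 = 4096 ≡ 33
90^64 ≡ 33^2 = 1089 ≡ 133
106 = 64 + 32 + 8 + 2, so 90^106 ≡ 133·33·8·213 ≡ 68 (mod 239)
Right side y^r · r^s mod p:
110^2 = 12100 ≡ 150
110^4 ≡ 150^2 = 22500 ≡ 34
110^8 ≡ 34^2 = 1156 ≡ 200
110^16 ≡ 200^2 = 40000 ≡ 87
110^32 ≡ 87^2 = 7569 ≡ 160
110^64 ≡ 160^2 = 25600 ≡ 27
110^128 ≡ 27^2 = 729 ≡ 12
177 = 128 + 32 + 16 + 1, so 110^177 ≡ 12·160·87·110 ≡ 80 (mod 239)
177^2 = 31329 ≡ 20
177^4 ≡ 20^2 = 400 ≡ 161
177^8 ≡ 161^2 = 25921 ≡ 109
177^16 ≡ 109^2 = 11881 ≡ 170
177^32 ≡ 170^2 = 28900 ≡ 220
177^64 ≡ 220^2 = 48400 ≡ 122
82 = 64 + 16 + 2, so 177^82 ≡ 122·170·20 ≡ 135 (mod 239)
80·135 = 10800 ≡ 45 (mod 239)
68 ≠ 45, so verification fails.

does not verify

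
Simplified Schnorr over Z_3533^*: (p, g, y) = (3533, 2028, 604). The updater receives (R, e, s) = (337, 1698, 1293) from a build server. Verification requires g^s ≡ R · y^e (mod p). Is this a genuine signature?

genuine

g^s mod p:
2028^2 = 4112784 ≡ 372
2028^4 ≡ 372^2 = 138384 ≡ 597
2028^8 ≡ 597^2 = 356409 ≡ 3109
2028^16 ≡ 3109^2 = 9665881 ≡ 3126
2028^32 ≡ 3126^2 = 9771876 ≡ 3131
2028^64 ≡ 3131^2 = 9803161 ≡ 2619
2028^128 ≡ 2619^2 = 6859161 ≡ 1608
2028^256 ≡ 1608^2 = 2585664 ≡ 3041
2028^512 ≡ 3041^2 = 9247681 ≡ 1820
2028^1024 ≡ 1820^2 = 3312400 ≡ 1979
1293 = 1024 + 256 + 8 + 4 + 1, so 2028^1293 ≡ 1979·3041·3109·597·2028 ≡ 1352 (mod 3533)
R · y^e mod p:
604^2 = 364816 ≡ 917
604^4 ≡ 917^2 = 840889 ≡ 35
604^8 ≡ 35^2 = 1225
604^16 ≡ 1225^2 = 1500625 ≡ 2633
604^32 ≡ 2633^2 = 6932689 ≡ 943
604^64 ≡ 943^2 = 889249 ≡ 2466
604^128 ≡ 2466^2 = 6081156 ≡ 863
604^256 ≡ 863^2 = 744769 ≡ 2839
604^512 ≡ 2839^2 = 8059921 ≡ 1148
604^1024 ≡ 1148^2 = 1317904 ≡ 95
1698 = 1024 + 512 + 128 + 32 + 2, so 604^1698 ≡ 95·1148·863·943·917 ≡ 654 (mod 3533)
337·654 = 220398 ≡ 1352 (mod 3533)
1352 ≡ 1352 (mod 3533); signature holds.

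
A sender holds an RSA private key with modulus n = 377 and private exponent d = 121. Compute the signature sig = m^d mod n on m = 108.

m^2 ≡ 108^2 = 11664 ≡ 354
m^4 ≡ 354^2 = 125316 ≡ 152
m^8 ≡ 152^2 = 23104 ≡ 107
m^16 ≡ 107^2 = 11449 ≡ 139
m^32 ≡ 139^2 = 19321 ≡ 94
m^64 ≡ 94^2 = 8836 ≡ 165
121 = 64 + 32 + 16 + 8 + 1, so m^121 ≡ 165·94·139·107·108 ≡ 43 (mod 377)

43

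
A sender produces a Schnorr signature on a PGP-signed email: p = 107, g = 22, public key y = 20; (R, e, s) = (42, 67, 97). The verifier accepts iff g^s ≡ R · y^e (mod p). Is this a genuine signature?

g^s mod p:
Squares mod 107: 22^1≡22, 22^2≡56, 22^4≡33, 22^8≡19, 22^16≡40, 22^32≡102, 22^64≡25
97 = 64 + 32 + 1, so 22^97 ≡ 25·102·22 ≡ 32 (mod 107)
R · y^e mod p:
Squares mod 107: 20^1≡20, 20^2≡79, 20^4≡35, 20^8≡48, 20^16≡57, 20^32≡39, 20^64≡23
67 = 64 + 2 + 1, so 20^67 ≡ 23·79·20 ≡ 67 (mod 107)
42·67 = 2814 ≡ 32 (mod 107)
32 ≡ 32 (mod 107); signature holds.

genuine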